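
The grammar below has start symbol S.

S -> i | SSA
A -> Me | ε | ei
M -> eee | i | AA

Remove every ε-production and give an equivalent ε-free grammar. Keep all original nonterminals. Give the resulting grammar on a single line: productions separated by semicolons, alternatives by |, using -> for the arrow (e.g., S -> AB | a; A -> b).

Nullable set: {A, M}.
S -> SSA: A nullable, giving SS | SSA.
Drop A -> ε.
A -> Me: M nullable, giving Me | e.
M -> AA: A, A nullable, giving A | AA.
Unchanged (no nullable symbols): S -> i; A -> ei; M -> eee; M -> i.

S -> i | SS | SSA; A -> e | Me | ei; M -> A | i | AA | eee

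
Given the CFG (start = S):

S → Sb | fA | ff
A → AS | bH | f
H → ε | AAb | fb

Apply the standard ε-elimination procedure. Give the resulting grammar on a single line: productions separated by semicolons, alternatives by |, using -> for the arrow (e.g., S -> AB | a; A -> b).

S -> Sb | fA | ff; A -> b | f | AS | bH; H -> fb | AAb

Nullable set: {H}.
A -> bH: H nullable, giving b | bH.
Drop H -> ε.
Unchanged (no nullable symbols): S -> Sb; S -> fA; S -> ff; A -> AS; A -> f; H -> AAb; H -> fb.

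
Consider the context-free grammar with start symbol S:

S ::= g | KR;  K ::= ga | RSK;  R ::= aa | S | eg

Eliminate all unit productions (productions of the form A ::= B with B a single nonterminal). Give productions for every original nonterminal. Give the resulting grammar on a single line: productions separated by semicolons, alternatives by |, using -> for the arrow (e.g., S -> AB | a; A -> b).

Unit productions: R->S.
Unit pairs (A ⇒* B via units): (R,S).
S: inherits non-unit rules of {S} → KR | g.
K: inherits non-unit rules of {K} → RSK | ga.
R: inherits non-unit rules of {R, S} → KR | aa | eg | g.

S -> g | KR; K -> ga | RSK; R -> g | KR | aa | eg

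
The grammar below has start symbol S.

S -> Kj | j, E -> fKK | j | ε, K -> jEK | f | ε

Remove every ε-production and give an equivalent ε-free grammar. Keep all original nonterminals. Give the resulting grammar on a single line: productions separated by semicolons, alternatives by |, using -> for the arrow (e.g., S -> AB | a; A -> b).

Nullable set: {E, K}.
S -> Kj: K nullable, giving Kj | j.
Drop E -> ε.
E -> fKK: K, K nullable, giving f | fK | fKK.
Drop K -> ε.
K -> jEK: E, K nullable, giving j | jE | jEK | jK.
Unchanged (no nullable symbols): S -> j; E -> j; K -> f.

S -> j | Kj; E -> f | j | fK | fKK; K -> f | j | jE | jK | jEK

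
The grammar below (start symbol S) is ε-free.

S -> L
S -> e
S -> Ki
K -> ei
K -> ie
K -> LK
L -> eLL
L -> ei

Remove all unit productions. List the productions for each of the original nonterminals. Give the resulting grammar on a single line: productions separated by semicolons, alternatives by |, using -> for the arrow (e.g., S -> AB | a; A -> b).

Unit productions: S->L.
Unit pairs (A ⇒* B via units): (S,L).
S: inherits non-unit rules of {L, S} → Ki | e | eLL | ei.
K: inherits non-unit rules of {K} → LK | ei | ie.
L: inherits non-unit rules of {L} → eLL | ei.

S -> e | Ki | ei | eLL; K -> LK | ei | ie; L -> ei | eLL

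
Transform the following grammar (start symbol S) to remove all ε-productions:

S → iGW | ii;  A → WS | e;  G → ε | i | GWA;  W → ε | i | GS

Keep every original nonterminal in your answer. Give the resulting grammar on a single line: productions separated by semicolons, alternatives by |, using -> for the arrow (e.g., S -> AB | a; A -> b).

Nullable set: {G, W}.
S -> iGW: G, W nullable, giving i | iG | iGW | iW.
A -> WS: W nullable, giving S | WS.
Drop G -> ε.
G -> GWA: G, W nullable, giving A | GA | GWA | WA.
Drop W -> ε.
W -> GS: G nullable, giving GS | S.
Unchanged (no nullable symbols): S -> ii; A -> e; G -> i; W -> i.

S -> i | iG | iW | ii | iGW; A -> S | e | WS; G -> A | i | GA | WA | GWA; W -> S | i | GS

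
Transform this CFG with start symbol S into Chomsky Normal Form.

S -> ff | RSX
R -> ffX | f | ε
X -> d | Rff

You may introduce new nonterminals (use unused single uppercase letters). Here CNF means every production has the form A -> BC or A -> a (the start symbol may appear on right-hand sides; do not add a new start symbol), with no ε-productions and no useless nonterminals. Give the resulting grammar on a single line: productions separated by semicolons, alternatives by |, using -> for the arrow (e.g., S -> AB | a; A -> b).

S -> AA | RC | SX; A -> f; B -> AX; C -> SX; D -> AA; R -> f | AB; X -> d | AA | RD

Nullable: {R}; after ε-elimination: S -> SX | ff | RSX; R -> f | ffX; X -> d | ff | Rff.
No unit productions to eliminate.
TERM: introduce A -> f and substitute in every rule of length ≥2.
BIN: R -> AAX becomes R -> AB, B -> AX; S -> RSX becomes S -> RC, C -> SX; X -> RAA becomes X -> RD, D -> AA.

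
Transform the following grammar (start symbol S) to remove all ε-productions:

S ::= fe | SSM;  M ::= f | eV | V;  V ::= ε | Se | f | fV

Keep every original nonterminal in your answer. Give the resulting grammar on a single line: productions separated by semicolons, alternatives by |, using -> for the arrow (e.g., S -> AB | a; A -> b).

Nullable set: {M, V}.
S -> SSM: M nullable, giving SS | SSM.
M -> V: V nullable, giving V.
M -> eV: V nullable, giving e | eV.
Drop V -> ε.
V -> fV: V nullable, giving f | fV.
Unchanged (no nullable symbols): S -> fe; M -> f; V -> Se; V -> f.

S -> SS | fe | SSM; M -> V | e | f | eV; V -> f | Se | fV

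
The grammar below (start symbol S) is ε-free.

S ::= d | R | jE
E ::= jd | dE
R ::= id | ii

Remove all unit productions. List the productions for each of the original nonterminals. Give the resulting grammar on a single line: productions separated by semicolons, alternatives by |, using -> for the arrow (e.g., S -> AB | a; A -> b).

Unit productions: S->R.
Unit pairs (A ⇒* B via units): (S,R).
S: inherits non-unit rules of {R, S} → d | id | ii | jE.
E: inherits non-unit rules of {E} → dE | jd.
R: inherits non-unit rules of {R} → id | ii.

S -> d | id | ii | jE; E -> dE | jd; R -> id | ii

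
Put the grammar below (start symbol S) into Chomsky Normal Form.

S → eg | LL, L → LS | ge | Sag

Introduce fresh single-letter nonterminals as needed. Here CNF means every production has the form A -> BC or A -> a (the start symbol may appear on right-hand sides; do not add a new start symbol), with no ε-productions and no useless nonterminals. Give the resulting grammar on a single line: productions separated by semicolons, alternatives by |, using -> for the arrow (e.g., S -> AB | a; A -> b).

No ε-productions.
No unit productions to eliminate.
TERM: introduce A -> a, C -> e, B -> g and substitute in every rule of length ≥2.
BIN: L -> SAB becomes L -> SD, D -> AB.

S -> CB | LL; A -> a; B -> g; C -> e; D -> AB; L -> BC | LS | SD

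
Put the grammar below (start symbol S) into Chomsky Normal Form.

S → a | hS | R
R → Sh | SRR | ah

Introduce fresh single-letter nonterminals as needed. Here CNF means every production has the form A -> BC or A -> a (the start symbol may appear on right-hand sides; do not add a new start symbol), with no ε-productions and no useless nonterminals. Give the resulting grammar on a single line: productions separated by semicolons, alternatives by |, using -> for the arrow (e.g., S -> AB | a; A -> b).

No ε-productions.
After unit-elimination: S -> a | Sh | ah | hS | SRR; R -> Sh | ah | SRR.
TERM: introduce B -> a, A -> h and substitute in every rule of length ≥2.
BIN: R -> SRR becomes R -> SC, C -> RR; S -> SRR becomes S -> SD, D -> RR.

S -> a | AS | BA | SA | SD; A -> h; B -> a; C -> RR; D -> RR; R -> BA | SA | SC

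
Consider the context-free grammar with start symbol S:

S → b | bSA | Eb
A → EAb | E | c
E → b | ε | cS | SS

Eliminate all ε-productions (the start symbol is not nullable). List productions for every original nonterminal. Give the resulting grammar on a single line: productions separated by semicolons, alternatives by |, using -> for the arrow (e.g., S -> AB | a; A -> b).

S -> b | Eb | bS | bSA; A -> E | b | c | Ab | Eb | EAb; E -> b | SS | cS

Nullable set: {A, E}.
S -> Eb: E nullable, giving Eb | b.
S -> bSA: A nullable, giving bS | bSA.
A -> E: E nullable, giving E.
A -> EAb: E, A nullable, giving Ab | EAb | Eb | b.
Drop E -> ε.
Unchanged (no nullable symbols): S -> b; A -> c; E -> SS; E -> b; E -> cS.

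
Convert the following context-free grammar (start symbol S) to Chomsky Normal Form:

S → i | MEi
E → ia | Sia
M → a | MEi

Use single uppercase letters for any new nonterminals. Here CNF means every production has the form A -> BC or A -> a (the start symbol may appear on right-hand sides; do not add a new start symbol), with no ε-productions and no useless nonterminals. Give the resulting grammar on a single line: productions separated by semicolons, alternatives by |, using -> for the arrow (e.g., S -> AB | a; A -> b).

No ε-productions.
No unit productions to eliminate.
TERM: introduce B -> a, A -> i and substitute in every rule of length ≥2.
BIN: E -> SAB becomes E -> SC, C -> AB; M -> MEA becomes M -> MD, D -> EA; S -> MEA becomes S -> MF, F -> EA.

S -> i | MF; A -> i; B -> a; C -> AB; D -> EA; E -> AB | SC; F -> EA; M -> a | MD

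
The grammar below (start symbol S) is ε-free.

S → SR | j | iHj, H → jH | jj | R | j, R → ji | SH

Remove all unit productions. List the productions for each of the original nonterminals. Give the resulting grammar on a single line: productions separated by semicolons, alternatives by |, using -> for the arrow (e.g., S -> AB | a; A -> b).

S -> j | SR | iHj; H -> j | SH | jH | ji | jj; R -> SH | ji

Unit productions: H->R.
Unit pairs (A ⇒* B via units): (H,R).
S: inherits non-unit rules of {S} → SR | iHj | j.
H: inherits non-unit rules of {H, R} → SH | j | jH | ji | jj.
R: inherits non-unit rules of {R} → SH | ji.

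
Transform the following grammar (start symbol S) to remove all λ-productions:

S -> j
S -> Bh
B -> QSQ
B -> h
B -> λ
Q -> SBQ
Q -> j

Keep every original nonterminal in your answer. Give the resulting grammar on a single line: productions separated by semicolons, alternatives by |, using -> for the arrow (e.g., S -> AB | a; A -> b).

S -> h | j | Bh; B -> h | QSQ; Q -> j | SQ | SBQ

Nullable set: {B}.
S -> Bh: B nullable, giving Bh | h.
Drop B -> λ.
Q -> SBQ: B nullable, giving SBQ | SQ.
Unchanged (no nullable symbols): S -> j; B -> QSQ; B -> h; Q -> j.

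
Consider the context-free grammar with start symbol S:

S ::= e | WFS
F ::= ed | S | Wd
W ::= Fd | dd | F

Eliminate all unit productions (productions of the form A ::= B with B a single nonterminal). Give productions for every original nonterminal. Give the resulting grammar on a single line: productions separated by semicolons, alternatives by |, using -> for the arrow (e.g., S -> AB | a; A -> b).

S -> e | WFS; F -> e | Wd | ed | WFS; W -> e | Fd | Wd | dd | ed | WFS

Unit productions: F->S, W->F.
Unit pairs (A ⇒* B via units): (F,S), (W,F), (W,S).
S: inherits non-unit rules of {S} → WFS | e.
F: inherits non-unit rules of {F, S} → WFS | Wd | e | ed.
W: inherits non-unit rules of {F, S, W} → Fd | WFS | Wd | dd | e | ed.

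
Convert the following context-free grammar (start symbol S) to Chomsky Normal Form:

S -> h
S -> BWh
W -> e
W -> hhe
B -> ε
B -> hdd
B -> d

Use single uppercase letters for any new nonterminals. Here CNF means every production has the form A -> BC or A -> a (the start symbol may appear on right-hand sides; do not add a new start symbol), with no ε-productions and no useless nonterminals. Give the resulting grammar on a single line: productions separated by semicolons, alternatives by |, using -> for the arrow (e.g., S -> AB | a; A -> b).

Nullable: {B}; after ε-elimination: S -> h | Wh | BWh; B -> d | hdd; W -> e | hhe.
No unit productions to eliminate.
TERM: introduce C -> d, D -> e, A -> h and substitute in every rule of length ≥2.
BIN: B -> ACC becomes B -> AE, E -> CC; S -> BWA becomes S -> BF, F -> WA; W -> AAD becomes W -> AG, G -> AD.

S -> h | BF | WA; A -> h; B -> d | AE; C -> d; D -> e; E -> CC; F -> WA; G -> AD; W -> e | AG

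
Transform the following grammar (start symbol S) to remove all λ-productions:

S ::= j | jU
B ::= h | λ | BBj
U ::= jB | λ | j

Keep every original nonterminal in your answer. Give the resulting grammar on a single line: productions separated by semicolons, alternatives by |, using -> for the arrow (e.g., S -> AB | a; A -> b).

Nullable set: {B, U}.
S -> jU: U nullable, giving j | jU.
Drop B -> λ.
B -> BBj: B, B nullable, giving BBj | Bj | j.
Drop U -> λ.
U -> jB: B nullable, giving j | jB.
Unchanged (no nullable symbols): S -> j; B -> h; U -> j.

S -> j | jU; B -> h | j | Bj | BBj; U -> j | jB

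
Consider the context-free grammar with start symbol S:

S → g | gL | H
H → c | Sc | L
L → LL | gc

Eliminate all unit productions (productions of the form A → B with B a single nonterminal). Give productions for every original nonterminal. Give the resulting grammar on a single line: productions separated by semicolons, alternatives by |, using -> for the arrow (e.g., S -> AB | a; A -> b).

Unit productions: H->L, S->H.
Unit pairs (A ⇒* B via units): (H,L), (S,H), (S,L).
S: inherits non-unit rules of {H, L, S} → LL | Sc | c | g | gL | gc.
H: inherits non-unit rules of {H, L} → LL | Sc | c | gc.
L: inherits non-unit rules of {L} → LL | gc.

S -> c | g | LL | Sc | gL | gc; H -> c | LL | Sc | gc; L -> LL | gc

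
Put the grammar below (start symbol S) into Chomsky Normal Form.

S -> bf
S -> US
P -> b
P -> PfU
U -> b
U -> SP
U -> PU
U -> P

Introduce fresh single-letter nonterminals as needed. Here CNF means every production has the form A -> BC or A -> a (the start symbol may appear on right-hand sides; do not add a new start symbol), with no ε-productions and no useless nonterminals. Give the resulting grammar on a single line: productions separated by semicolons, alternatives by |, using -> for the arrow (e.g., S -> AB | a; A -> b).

S -> BA | US; A -> f; B -> b; C -> AU; D -> AU; P -> b | PC; U -> b | PD | PU | SP

No ε-productions.
After unit-elimination: S -> US | bf; P -> b | PfU; U -> b | PU | SP | PfU.
TERM: introduce B -> b, A -> f and substitute in every rule of length ≥2.
BIN: P -> PAU becomes P -> PC, C -> AU; U -> PAU becomes U -> PD, D -> AU.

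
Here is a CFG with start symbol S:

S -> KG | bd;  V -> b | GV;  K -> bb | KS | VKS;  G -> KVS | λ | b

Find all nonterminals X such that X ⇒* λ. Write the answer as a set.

Directly nullable (have an ε-rule): {G}.
Not nullable: K, S, V — each has a terminal in every rule's right-hand side or depends on a non-nullable symbol.

{G}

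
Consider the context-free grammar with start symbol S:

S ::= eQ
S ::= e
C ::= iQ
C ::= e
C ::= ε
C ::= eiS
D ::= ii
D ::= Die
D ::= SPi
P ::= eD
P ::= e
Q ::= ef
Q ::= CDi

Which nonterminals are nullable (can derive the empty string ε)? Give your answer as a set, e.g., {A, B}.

Directly nullable (have an ε-rule): {C}.
Not nullable: D, P, Q, S — each has a terminal in every rule's right-hand side or depends on a non-nullable symbol.

{C}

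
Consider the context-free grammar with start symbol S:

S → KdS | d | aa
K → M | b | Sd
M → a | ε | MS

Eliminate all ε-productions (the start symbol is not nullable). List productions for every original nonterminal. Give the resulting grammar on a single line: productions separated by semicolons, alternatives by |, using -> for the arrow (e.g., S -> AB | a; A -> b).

S -> d | aa | dS | KdS; K -> M | b | Sd; M -> S | a | MS

Nullable set: {K, M}.
S -> KdS: K nullable, giving KdS | dS.
K -> M: M nullable, giving M.
Drop M -> ε.
M -> MS: M nullable, giving MS | S.
Unchanged (no nullable symbols): S -> aa; S -> d; K -> Sd; K -> b; M -> a.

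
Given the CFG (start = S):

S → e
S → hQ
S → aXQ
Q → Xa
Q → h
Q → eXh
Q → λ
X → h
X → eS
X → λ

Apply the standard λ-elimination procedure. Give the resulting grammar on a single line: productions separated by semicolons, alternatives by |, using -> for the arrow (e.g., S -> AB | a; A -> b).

Nullable set: {Q, X}.
S -> aXQ: X, Q nullable, giving a | aQ | aX | aXQ.
S -> hQ: Q nullable, giving h | hQ.
Drop Q -> λ.
Q -> Xa: X nullable, giving Xa | a.
Q -> eXh: X nullable, giving eXh | eh.
Drop X -> λ.
Unchanged (no nullable symbols): S -> e; Q -> h; X -> eS; X -> h.

S -> a | e | h | aQ | aX | hQ | aXQ; Q -> a | h | Xa | eh | eXh; X -> h | eS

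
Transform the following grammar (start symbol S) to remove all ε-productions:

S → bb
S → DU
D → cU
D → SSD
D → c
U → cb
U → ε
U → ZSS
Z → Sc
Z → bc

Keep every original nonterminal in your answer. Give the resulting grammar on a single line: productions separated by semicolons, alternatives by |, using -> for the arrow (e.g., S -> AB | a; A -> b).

Nullable set: {U}.
S -> DU: U nullable, giving D | DU.
D -> cU: U nullable, giving c | cU.
Drop U -> ε.
Unchanged (no nullable symbols): S -> bb; D -> SSD; D -> c; U -> ZSS; U -> cb; Z -> Sc; Z -> bc.

S -> D | DU | bb; D -> c | cU | SSD; U -> cb | ZSS; Z -> Sc | bc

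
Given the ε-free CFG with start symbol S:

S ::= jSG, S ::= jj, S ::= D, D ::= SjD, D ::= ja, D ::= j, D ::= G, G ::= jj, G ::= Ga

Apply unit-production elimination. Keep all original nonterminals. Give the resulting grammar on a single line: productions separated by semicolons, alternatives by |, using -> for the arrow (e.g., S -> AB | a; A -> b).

Unit productions: D->G, S->D.
Unit pairs (A ⇒* B via units): (D,G), (S,D), (S,G).
S: inherits non-unit rules of {D, G, S} → Ga | SjD | j | jSG | ja | jj.
D: inherits non-unit rules of {D, G} → Ga | SjD | j | ja | jj.
G: inherits non-unit rules of {G} → Ga | jj.

S -> j | Ga | ja | jj | SjD | jSG; D -> j | Ga | ja | jj | SjD; G -> Ga | jj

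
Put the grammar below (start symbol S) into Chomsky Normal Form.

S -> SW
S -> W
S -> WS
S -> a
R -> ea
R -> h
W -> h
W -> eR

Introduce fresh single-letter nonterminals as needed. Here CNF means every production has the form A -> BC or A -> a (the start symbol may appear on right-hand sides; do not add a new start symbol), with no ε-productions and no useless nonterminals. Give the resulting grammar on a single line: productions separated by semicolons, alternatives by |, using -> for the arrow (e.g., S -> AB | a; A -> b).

S -> a | h | AR | SW | WS; A -> e; B -> a; R -> h | AB; W -> h | AR

No ε-productions.
After unit-elimination: S -> a | h | SW | WS | eR; R -> h | ea; W -> h | eR.
TERM: introduce B -> a, A -> e and substitute in every rule of length ≥2.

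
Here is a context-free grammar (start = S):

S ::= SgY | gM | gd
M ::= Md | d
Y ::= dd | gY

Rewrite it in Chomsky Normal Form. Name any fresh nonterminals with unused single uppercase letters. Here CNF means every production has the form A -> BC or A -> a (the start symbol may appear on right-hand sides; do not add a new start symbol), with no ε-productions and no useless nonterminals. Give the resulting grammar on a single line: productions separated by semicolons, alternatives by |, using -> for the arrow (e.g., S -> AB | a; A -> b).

No ε-productions.
No unit productions to eliminate.
TERM: introduce A -> d, B -> g and substitute in every rule of length ≥2.
BIN: S -> SBY becomes S -> SC, C -> BY.

S -> BA | BM | SC; A -> d; B -> g; C -> BY; M -> d | MA; Y -> AA | BY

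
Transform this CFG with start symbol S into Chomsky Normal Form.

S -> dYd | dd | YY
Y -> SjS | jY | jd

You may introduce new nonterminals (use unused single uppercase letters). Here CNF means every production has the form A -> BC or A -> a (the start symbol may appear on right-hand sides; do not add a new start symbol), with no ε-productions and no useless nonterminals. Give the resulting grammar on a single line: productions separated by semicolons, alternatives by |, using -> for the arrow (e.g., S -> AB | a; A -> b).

No ε-productions.
No unit productions to eliminate.
TERM: introduce A -> d, B -> j and substitute in every rule of length ≥2.
BIN: S -> AYA becomes S -> AC, C -> YA; Y -> SBS becomes Y -> SD, D -> BS.

S -> AA | AC | YY; A -> d; B -> j; C -> YA; D -> BS; Y -> BA | BY | SD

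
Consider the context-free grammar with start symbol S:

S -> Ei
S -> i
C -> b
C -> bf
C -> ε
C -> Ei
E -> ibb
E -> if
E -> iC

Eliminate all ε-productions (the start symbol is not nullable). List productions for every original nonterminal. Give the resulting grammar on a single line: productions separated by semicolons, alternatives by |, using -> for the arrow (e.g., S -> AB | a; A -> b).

S -> i | Ei; C -> b | Ei | bf; E -> i | iC | if | ibb

Nullable set: {C}.
Drop C -> ε.
E -> iC: C nullable, giving i | iC.
Unchanged (no nullable symbols): S -> Ei; S -> i; C -> Ei; C -> b; C -> bf; E -> ibb; E -> if.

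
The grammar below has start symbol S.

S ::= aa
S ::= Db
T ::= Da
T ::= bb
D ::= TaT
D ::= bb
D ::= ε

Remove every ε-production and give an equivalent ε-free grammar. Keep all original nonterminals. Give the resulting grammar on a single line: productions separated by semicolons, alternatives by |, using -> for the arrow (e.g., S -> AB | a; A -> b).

Nullable set: {D}.
S -> Db: D nullable, giving Db | b.
Drop D -> ε.
T -> Da: D nullable, giving Da | a.
Unchanged (no nullable symbols): S -> aa; D -> TaT; D -> bb; T -> bb.

S -> b | Db | aa; D -> bb | TaT; T -> a | Da | bb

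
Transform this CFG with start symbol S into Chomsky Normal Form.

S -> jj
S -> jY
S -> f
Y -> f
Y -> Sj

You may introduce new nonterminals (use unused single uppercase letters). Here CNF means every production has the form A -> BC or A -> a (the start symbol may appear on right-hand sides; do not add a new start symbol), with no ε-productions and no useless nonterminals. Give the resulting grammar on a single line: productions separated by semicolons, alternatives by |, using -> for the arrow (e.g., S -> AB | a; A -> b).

S -> f | AA | AY; A -> j; Y -> f | SA

No ε-productions.
No unit productions to eliminate.
TERM: introduce A -> j and substitute in every rule of length ≥2.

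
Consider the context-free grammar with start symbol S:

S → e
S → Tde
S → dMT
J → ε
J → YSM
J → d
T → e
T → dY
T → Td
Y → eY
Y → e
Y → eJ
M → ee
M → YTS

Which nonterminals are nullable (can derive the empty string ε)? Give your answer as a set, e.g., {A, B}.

{J}

Directly nullable (have an ε-rule): {J}.
Not nullable: M, S, T, Y — each has a terminal in every rule's right-hand side or depends on a non-nullable symbol.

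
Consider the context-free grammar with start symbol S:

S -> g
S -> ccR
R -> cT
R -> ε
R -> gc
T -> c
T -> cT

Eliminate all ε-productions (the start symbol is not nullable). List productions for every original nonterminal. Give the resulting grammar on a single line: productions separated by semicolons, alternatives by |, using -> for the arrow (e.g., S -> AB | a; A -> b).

S -> g | cc | ccR; R -> cT | gc; T -> c | cT

Nullable set: {R}.
S -> ccR: R nullable, giving cc | ccR.
Drop R -> ε.
Unchanged (no nullable symbols): S -> g; R -> cT; R -> gc; T -> c; T -> cT.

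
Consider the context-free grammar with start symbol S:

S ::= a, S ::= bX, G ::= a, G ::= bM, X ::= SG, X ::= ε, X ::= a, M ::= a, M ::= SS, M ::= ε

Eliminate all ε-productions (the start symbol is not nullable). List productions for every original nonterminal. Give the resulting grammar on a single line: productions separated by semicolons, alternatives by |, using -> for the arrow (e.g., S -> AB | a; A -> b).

Nullable set: {M, X}.
S -> bX: X nullable, giving b | bX.
G -> bM: M nullable, giving b | bM.
Drop M -> ε.
Drop X -> ε.
Unchanged (no nullable symbols): S -> a; G -> a; M -> SS; M -> a; X -> SG; X -> a.

S -> a | b | bX; G -> a | b | bM; M -> a | SS; X -> a | SG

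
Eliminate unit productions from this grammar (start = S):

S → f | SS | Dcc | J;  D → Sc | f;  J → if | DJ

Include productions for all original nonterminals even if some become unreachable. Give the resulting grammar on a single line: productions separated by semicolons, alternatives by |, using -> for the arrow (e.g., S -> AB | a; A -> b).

S -> f | DJ | SS | if | Dcc; D -> f | Sc; J -> DJ | if

Unit productions: S->J.
Unit pairs (A ⇒* B via units): (S,J).
S: inherits non-unit rules of {J, S} → DJ | Dcc | SS | f | if.
D: inherits non-unit rules of {D} → Sc | f.
J: inherits non-unit rules of {J} → DJ | if.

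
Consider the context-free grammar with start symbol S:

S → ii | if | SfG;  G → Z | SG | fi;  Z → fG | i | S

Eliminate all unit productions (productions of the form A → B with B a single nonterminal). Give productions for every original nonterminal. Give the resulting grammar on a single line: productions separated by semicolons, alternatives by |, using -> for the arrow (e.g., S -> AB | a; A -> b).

Unit productions: G->Z, Z->S.
Unit pairs (A ⇒* B via units): (G,S), (G,Z), (Z,S).
S: inherits non-unit rules of {S} → SfG | if | ii.
G: inherits non-unit rules of {G, S, Z} → SG | SfG | fG | fi | i | if | ii.
Z: inherits non-unit rules of {S, Z} → SfG | fG | i | if | ii.

S -> if | ii | SfG; G -> i | SG | fG | fi | if | ii | SfG; Z -> i | fG | if | ii | SfG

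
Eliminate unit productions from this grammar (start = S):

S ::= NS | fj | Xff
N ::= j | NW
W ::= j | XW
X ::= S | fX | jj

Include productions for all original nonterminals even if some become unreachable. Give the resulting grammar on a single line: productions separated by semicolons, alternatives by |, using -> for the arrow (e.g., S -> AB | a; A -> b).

Unit productions: X->S.
Unit pairs (A ⇒* B via units): (X,S).
S: inherits non-unit rules of {S} → NS | Xff | fj.
N: inherits non-unit rules of {N} → NW | j.
W: inherits non-unit rules of {W} → XW | j.
X: inherits non-unit rules of {S, X} → NS | Xff | fX | fj | jj.

S -> NS | fj | Xff; N -> j | NW; W -> j | XW; X -> NS | fX | fj | jj | Xff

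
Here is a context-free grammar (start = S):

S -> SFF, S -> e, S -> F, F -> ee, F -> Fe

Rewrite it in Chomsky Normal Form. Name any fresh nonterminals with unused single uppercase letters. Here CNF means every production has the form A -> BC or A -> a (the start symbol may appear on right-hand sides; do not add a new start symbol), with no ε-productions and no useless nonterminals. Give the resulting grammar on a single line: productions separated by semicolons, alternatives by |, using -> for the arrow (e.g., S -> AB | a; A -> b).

S -> e | AA | FA | SB; A -> e; B -> FF; F -> AA | FA

No ε-productions.
After unit-elimination: S -> e | Fe | ee | SFF; F -> Fe | ee.
TERM: introduce A -> e and substitute in every rule of length ≥2.
BIN: S -> SFF becomes S -> SB, B -> FF.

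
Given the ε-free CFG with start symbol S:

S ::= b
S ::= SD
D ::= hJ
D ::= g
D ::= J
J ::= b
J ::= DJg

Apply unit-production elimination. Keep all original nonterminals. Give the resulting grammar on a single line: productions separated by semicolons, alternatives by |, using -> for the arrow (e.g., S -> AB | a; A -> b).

S -> b | SD; D -> b | g | hJ | DJg; J -> b | DJg

Unit productions: D->J.
Unit pairs (A ⇒* B via units): (D,J).
S: inherits non-unit rules of {S} → SD | b.
D: inherits non-unit rules of {D, J} → DJg | b | g | hJ.
J: inherits non-unit rules of {J} → DJg | b.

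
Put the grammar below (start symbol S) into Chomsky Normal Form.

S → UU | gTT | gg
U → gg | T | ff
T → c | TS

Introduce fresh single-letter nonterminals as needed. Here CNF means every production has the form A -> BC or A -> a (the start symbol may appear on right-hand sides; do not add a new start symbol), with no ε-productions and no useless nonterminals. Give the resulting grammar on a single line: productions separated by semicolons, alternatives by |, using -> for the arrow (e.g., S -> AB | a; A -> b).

S -> AA | AC | UU; A -> g; B -> f; C -> TT; T -> c | TS; U -> c | AA | BB | TS

No ε-productions.
After unit-elimination: S -> UU | gg | gTT; T -> c | TS; U -> c | TS | ff | gg.
TERM: introduce B -> f, A -> g and substitute in every rule of length ≥2.
BIN: S -> ATT becomes S -> AC, C -> TT.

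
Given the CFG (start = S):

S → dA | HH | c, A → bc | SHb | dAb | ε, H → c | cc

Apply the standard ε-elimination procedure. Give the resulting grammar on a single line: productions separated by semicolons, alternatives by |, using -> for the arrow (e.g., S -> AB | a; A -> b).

S -> c | d | HH | dA; A -> bc | db | SHb | dAb; H -> c | cc

Nullable set: {A}.
S -> dA: A nullable, giving d | dA.
Drop A -> ε.
A -> dAb: A nullable, giving dAb | db.
Unchanged (no nullable symbols): S -> HH; S -> c; A -> SHb; A -> bc; H -> c; H -> cc.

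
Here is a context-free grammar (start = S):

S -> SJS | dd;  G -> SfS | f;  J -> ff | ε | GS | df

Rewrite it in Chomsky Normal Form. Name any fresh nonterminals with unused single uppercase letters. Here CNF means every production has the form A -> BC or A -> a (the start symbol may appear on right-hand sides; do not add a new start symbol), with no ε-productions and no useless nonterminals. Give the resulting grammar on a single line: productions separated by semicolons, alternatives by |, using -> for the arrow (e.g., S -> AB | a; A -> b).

Nullable: {J}; after ε-elimination: S -> SS | dd | SJS; G -> f | SfS; J -> GS | df | ff.
No unit productions to eliminate.
TERM: introduce B -> d, A -> f and substitute in every rule of length ≥2.
BIN: G -> SAS becomes G -> SC, C -> AS; S -> SJS becomes S -> SD, D -> JS.

S -> BB | SD | SS; A -> f; B -> d; C -> AS; D -> JS; G -> f | SC; J -> AA | BA | GS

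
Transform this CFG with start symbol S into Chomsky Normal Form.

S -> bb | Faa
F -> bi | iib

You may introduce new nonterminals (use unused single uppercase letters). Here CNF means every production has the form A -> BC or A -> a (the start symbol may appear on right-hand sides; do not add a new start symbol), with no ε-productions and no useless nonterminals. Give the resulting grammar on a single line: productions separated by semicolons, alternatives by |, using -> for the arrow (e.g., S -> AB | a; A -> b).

No ε-productions.
No unit productions to eliminate.
TERM: introduce C -> a, A -> b, B -> i and substitute in every rule of length ≥2.
BIN: F -> BBA becomes F -> BD, D -> BA; S -> FCC becomes S -> FE, E -> CC.

S -> AA | FE; A -> b; B -> i; C -> a; D -> BA; E -> CC; F -> AB | BD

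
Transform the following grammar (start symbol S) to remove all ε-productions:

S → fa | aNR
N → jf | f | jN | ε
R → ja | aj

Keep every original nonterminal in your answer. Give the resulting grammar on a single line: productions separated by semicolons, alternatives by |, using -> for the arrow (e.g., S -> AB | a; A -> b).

S -> aR | fa | aNR; N -> f | j | jN | jf; R -> aj | ja

Nullable set: {N}.
S -> aNR: N nullable, giving aNR | aR.
Drop N -> ε.
N -> jN: N nullable, giving j | jN.
Unchanged (no nullable symbols): S -> fa; N -> f; N -> jf; R -> aj; R -> ja.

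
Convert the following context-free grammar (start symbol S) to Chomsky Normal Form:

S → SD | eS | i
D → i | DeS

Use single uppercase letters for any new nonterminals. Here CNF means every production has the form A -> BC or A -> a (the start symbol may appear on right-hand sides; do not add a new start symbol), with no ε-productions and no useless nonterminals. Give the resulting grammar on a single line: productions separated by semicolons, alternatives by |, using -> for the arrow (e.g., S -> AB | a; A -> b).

No ε-productions.
No unit productions to eliminate.
TERM: introduce A -> e and substitute in every rule of length ≥2.
BIN: D -> DAS becomes D -> DB, B -> AS.

S -> i | AS | SD; A -> e; B -> AS; D -> i | DB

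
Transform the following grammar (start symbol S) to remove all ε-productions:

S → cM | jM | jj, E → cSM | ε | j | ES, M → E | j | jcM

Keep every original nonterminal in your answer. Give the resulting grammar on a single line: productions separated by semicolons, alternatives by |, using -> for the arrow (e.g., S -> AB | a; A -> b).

S -> c | j | cM | jM | jj; E -> S | j | ES | cS | cSM; M -> E | j | jc | jcM

Nullable set: {E, M}.
S -> cM: M nullable, giving c | cM.
S -> jM: M nullable, giving j | jM.
Drop E -> ε.
E -> ES: E nullable, giving ES | S.
E -> cSM: M nullable, giving cS | cSM.
M -> E: E nullable, giving E.
M -> jcM: M nullable, giving jc | jcM.
Unchanged (no nullable symbols): S -> jj; E -> j; M -> j.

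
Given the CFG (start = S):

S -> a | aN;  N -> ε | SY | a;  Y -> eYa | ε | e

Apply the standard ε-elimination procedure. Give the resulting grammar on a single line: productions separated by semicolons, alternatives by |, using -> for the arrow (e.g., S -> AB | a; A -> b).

Nullable set: {N, Y}.
S -> aN: N nullable, giving a | aN.
Drop N -> ε.
N -> SY: Y nullable, giving S | SY.
Drop Y -> ε.
Y -> eYa: Y nullable, giving eYa | ea.
Unchanged (no nullable symbols): S -> a; N -> a; Y -> e.

S -> a | aN; N -> S | a | SY; Y -> e | ea | eYa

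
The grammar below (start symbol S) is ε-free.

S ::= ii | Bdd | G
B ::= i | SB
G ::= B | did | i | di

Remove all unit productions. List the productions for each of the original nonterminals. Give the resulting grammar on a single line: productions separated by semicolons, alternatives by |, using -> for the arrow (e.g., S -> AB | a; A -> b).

Unit productions: G->B, S->G.
Unit pairs (A ⇒* B via units): (G,B), (S,B), (S,G).
S: inherits non-unit rules of {B, G, S} → Bdd | SB | di | did | i | ii.
B: inherits non-unit rules of {B} → SB | i.
G: inherits non-unit rules of {B, G} → SB | di | did | i.

S -> i | SB | di | ii | Bdd | did; B -> i | SB; G -> i | SB | di | did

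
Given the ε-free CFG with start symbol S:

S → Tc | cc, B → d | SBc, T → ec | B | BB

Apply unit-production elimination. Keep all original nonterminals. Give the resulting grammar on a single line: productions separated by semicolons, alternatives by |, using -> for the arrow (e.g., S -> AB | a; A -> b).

Unit productions: T->B.
Unit pairs (A ⇒* B via units): (T,B).
S: inherits non-unit rules of {S} → Tc | cc.
B: inherits non-unit rules of {B} → SBc | d.
T: inherits non-unit rules of {B, T} → BB | SBc | d | ec.

S -> Tc | cc; B -> d | SBc; T -> d | BB | ec | SBc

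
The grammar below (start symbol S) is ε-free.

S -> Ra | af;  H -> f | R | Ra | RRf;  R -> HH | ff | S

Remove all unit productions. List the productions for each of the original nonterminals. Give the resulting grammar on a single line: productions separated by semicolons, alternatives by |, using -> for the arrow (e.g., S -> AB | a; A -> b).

Unit productions: H->R, R->S.
Unit pairs (A ⇒* B via units): (H,R), (H,S), (R,S).
S: inherits non-unit rules of {S} → Ra | af.
H: inherits non-unit rules of {H, R, S} → HH | RRf | Ra | af | f | ff.
R: inherits non-unit rules of {R, S} → HH | Ra | af | ff.

S -> Ra | af; H -> f | HH | Ra | af | ff | RRf; R -> HH | Ra | af | ff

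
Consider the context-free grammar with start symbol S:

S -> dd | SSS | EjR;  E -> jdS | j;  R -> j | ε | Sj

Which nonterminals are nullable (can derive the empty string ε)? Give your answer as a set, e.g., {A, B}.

{R}

Directly nullable (have an ε-rule): {R}.
Not nullable: E, S — each has a terminal in every rule's right-hand side or depends on a non-nullable symbol.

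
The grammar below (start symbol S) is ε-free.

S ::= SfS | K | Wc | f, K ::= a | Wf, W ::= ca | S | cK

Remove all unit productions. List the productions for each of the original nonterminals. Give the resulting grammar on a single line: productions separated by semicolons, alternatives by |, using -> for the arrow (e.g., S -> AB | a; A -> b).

Unit productions: S->K, W->S.
Unit pairs (A ⇒* B via units): (S,K), (W,K), (W,S).
S: inherits non-unit rules of {K, S} → SfS | Wc | Wf | a | f.
K: inherits non-unit rules of {K} → Wf | a.
W: inherits non-unit rules of {K, S, W} → SfS | Wc | Wf | a | cK | ca | f.

S -> a | f | Wc | Wf | SfS; K -> a | Wf; W -> a | f | Wc | Wf | cK | ca | SfS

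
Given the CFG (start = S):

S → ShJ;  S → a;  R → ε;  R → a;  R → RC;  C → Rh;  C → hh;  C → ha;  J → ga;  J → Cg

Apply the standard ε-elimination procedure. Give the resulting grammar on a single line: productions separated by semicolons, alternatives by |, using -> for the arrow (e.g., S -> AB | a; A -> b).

Nullable set: {R}.
C -> Rh: R nullable, giving Rh | h.
Drop R -> ε.
R -> RC: R nullable, giving C | RC.
Unchanged (no nullable symbols): S -> ShJ; S -> a; C -> ha; C -> hh; J -> Cg; J -> ga; R -> a.

S -> a | ShJ; C -> h | Rh | ha | hh; J -> Cg | ga; R -> C | a | RC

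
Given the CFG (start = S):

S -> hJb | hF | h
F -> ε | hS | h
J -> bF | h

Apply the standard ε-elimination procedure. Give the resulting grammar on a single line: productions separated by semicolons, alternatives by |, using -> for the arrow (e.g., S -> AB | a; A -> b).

S -> h | hF | hJb; F -> h | hS; J -> b | h | bF

Nullable set: {F}.
S -> hF: F nullable, giving h | hF.
Drop F -> ε.
J -> bF: F nullable, giving b | bF.
Unchanged (no nullable symbols): S -> h; S -> hJb; F -> h; F -> hS; J -> h.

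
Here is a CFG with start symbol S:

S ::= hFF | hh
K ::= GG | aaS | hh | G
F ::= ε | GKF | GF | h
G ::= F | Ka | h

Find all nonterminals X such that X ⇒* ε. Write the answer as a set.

Directly nullable (have an ε-rule): {F}.
G is nullable via G -> F (every symbol on the right is already known nullable).
K is nullable via K -> G (every symbol on the right is already known nullable).
Not nullable: S — each has a terminal in every rule's right-hand side or depends on a non-nullable symbol.

{F, G, K}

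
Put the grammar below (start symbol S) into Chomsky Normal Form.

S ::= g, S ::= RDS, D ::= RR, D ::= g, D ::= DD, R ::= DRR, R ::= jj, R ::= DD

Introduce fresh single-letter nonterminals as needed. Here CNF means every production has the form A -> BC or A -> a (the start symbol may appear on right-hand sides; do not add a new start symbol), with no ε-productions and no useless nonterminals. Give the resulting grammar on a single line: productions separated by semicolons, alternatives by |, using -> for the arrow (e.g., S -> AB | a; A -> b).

No ε-productions.
No unit productions to eliminate.
TERM: introduce A -> j and substitute in every rule of length ≥2.
BIN: R -> DRR becomes R -> DB, B -> RR; S -> RDS becomes S -> RC, C -> DS.

S -> g | RC; A -> j; B -> RR; C -> DS; D -> g | DD | RR; R -> AA | DB | DD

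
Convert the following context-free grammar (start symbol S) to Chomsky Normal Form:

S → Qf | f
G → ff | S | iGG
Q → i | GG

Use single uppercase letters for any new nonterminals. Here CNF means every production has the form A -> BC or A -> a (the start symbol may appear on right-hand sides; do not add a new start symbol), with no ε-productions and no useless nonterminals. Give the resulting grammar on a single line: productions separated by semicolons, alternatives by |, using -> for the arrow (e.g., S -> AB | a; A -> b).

S -> f | QA; A -> f; B -> i; C -> GG; G -> f | AA | BC | QA; Q -> i | GG

No ε-productions.
After unit-elimination: S -> f | Qf; G -> f | Qf | ff | iGG; Q -> i | GG.
TERM: introduce A -> f, B -> i and substitute in every rule of length ≥2.
BIN: G -> BGG becomes G -> BC, C -> GG.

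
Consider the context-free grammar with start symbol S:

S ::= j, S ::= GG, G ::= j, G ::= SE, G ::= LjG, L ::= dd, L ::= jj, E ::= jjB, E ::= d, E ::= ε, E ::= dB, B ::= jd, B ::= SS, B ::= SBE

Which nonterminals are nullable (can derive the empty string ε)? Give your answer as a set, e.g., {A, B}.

{E}

Directly nullable (have an ε-rule): {E}.
Not nullable: B, G, L, S — each has a terminal in every rule's right-hand side or depends on a non-nullable symbol.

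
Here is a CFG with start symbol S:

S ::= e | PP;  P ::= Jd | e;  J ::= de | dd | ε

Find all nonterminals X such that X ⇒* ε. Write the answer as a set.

{J}

Directly nullable (have an ε-rule): {J}.
Not nullable: P, S — each has a terminal in every rule's right-hand side or depends on a non-nullable symbol.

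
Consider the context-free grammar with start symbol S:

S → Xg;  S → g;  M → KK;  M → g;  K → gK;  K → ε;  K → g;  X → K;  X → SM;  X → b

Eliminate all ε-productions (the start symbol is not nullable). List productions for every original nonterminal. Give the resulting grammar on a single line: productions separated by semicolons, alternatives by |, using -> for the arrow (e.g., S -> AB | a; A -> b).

S -> g | Xg; K -> g | gK; M -> K | g | KK; X -> K | S | b | SM

Nullable set: {K, M, X}.
S -> Xg: X nullable, giving Xg | g.
Drop K -> ε.
K -> gK: K nullable, giving g | gK.
M -> KK: K, K nullable, giving K | KK.
X -> K: K nullable, giving K.
X -> SM: M nullable, giving S | SM.
Unchanged (no nullable symbols): S -> g; K -> g; M -> g; X -> b.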